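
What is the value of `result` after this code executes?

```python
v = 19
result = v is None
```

v = 19; result = False

False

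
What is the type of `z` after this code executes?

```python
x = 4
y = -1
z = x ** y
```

int ** negative = float

float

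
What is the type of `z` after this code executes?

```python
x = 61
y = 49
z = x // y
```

int // int = int

int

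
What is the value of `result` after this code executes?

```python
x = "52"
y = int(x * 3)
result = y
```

x = '52'; y = 525252; result = 525252

525252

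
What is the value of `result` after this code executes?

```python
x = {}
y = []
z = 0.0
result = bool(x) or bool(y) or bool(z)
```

x = {}; y = []; z = 0.0; result = False

False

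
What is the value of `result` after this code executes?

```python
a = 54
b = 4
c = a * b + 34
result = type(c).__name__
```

a is int; b is int; c is int; result = 'int'

'int'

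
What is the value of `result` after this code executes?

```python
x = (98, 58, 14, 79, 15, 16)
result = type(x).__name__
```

x is tuple; result = 'tuple'

'tuple'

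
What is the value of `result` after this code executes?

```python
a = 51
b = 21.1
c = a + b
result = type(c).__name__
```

a is int; b is float; c is float; result = 'float'

'float'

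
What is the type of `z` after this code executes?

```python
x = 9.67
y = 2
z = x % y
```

float % int = float

float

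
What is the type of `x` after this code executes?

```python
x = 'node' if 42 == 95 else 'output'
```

Both branches of conditional are str

str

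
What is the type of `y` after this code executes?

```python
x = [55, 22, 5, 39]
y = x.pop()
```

list.pop() returns the popped element

int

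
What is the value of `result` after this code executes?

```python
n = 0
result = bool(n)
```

n = 0; result = False

False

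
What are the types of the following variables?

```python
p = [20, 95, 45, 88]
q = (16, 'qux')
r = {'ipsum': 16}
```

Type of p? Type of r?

p is assigned a list literal (square brackets); r is assigned a dict literal ({key: value})

list, dict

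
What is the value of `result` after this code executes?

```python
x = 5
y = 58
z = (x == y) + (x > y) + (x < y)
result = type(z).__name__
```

x is int; y is int; z is int; result = 'int'

'int'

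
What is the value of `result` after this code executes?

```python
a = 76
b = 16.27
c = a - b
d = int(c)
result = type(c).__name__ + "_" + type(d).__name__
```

a is int; b is float; c is float; d is int; result = 'float_int'

'float_int'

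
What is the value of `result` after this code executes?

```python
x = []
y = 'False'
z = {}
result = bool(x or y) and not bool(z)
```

x = []; y = 'False'; z = {}; result = True

True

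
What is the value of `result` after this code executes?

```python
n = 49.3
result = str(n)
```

n = 49.3; result = '49.3'

'49.3'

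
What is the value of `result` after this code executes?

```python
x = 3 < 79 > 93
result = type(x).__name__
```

x is bool; result = 'bool'

'bool'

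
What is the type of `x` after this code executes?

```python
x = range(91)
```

range() returns a range object

range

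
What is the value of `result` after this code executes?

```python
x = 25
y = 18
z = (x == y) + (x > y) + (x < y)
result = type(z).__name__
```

x is int; y is int; z is int; result = 'int'

'int'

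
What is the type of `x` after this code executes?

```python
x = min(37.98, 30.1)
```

min() of floats returns float

float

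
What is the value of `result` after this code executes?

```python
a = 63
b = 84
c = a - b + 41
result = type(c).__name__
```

a is int; b is int; c is int; result = 'int'

'int'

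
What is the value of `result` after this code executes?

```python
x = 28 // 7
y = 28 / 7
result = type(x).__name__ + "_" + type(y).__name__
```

x is int; y is float; result = 'int_float'

'int_float'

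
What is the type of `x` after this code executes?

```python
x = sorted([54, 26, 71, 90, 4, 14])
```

sorted() always returns list

list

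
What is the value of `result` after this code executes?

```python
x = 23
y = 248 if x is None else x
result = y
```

x = 23; y = 23; result = 23

23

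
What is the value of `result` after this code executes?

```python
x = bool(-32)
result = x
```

x = True; result = True

True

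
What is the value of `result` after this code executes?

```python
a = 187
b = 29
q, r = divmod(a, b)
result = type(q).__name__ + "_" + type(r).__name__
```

a is int; b is int; q is int; r is int; result = 'int_int'

'int_int'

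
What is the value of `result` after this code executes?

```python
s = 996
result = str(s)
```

s = 996; result = '996'

'996'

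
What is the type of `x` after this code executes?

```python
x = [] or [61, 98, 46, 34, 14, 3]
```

'or' returns first truthy value (list)

list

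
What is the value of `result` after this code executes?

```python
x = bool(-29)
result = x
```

x = True; result = True

True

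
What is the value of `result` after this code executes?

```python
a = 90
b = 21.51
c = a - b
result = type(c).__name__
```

a is int; b is float; c is float; result = 'float'

'float'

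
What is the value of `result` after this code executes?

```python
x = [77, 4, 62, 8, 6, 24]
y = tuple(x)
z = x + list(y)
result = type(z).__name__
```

x is list; y is tuple; z is list; result = 'list'

'list'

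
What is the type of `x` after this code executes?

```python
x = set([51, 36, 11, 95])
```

set() constructor returns set

set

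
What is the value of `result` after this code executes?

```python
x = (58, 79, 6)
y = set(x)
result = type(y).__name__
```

x is tuple; y is set; result = 'set'

'set'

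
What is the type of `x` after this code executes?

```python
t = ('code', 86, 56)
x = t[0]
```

Index 0 of tuple is a str literal

str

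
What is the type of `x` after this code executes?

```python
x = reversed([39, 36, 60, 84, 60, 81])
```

reversed() on a list returns list_reverseiterator

list_reverseiterator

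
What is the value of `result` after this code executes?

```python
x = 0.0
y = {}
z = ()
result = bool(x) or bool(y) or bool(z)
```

x = 0.0; y = {}; z = (); result = False

False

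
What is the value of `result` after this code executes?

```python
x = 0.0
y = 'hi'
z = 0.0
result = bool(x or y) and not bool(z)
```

x = 0.0; y = 'hi'; z = 0.0; result = True

True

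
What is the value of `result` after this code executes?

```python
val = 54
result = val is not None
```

val = 54; result = True

True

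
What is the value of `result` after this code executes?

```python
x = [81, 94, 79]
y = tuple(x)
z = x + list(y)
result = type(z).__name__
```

x is list; y is tuple; z is list; result = 'list'

'list'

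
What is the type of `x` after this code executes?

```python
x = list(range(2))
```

list(range()) returns list

list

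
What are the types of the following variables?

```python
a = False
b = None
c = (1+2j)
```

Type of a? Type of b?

a is assigned the constant False, which has type bool; b is assigned None, whose type is NoneType

bool, NoneType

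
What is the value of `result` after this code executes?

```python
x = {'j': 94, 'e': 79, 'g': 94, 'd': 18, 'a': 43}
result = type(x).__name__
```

x is dict; result = 'dict'

'dict'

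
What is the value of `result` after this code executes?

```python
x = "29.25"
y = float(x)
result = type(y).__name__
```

x is str; y is float; result = 'float'

'float'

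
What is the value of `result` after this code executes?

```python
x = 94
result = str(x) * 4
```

x = 94; result = '94949494'

'94949494'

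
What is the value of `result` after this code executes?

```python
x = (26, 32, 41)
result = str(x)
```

x = (26, 32, 41); result = '(26, 32, 41)'

'(26, 32, 41)'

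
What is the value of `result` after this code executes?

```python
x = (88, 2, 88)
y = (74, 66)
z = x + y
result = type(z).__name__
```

x is tuple; y is tuple; z is tuple; result = 'tuple'

'tuple'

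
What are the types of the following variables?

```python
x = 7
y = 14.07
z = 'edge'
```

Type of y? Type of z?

y is assigned a number with a decimal point, so it is a float; z is assigned a quoted string literal, so it is a str

float, str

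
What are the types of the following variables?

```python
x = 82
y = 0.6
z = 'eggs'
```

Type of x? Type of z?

x is assigned a bare integer (no decimal point), so it is an int; z is assigned a quoted string literal, so it is a str

int, str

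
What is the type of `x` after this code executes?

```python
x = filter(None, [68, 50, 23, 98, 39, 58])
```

filter() returns a filter object

filter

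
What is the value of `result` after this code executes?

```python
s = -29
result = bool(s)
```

s = -29; result = True

True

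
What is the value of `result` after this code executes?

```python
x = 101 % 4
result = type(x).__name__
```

x is int; result = 'int'

'int'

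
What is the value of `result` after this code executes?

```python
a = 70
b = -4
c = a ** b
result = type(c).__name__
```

a is int; b is int; c is float; result = 'float'

'float'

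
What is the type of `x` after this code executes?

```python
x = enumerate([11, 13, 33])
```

enumerate() returns an enumerate object

enumerate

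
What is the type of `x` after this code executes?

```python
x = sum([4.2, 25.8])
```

sum() of floats returns float

float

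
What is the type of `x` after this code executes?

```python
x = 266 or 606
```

'or' returns first truthy value (int)

int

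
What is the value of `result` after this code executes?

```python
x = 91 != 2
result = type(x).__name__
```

x is bool; result = 'bool'

'bool'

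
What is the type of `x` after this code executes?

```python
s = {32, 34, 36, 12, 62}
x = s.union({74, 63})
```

set.union() returns a new set

set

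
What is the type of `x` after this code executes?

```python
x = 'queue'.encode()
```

str.encode() returns bytes

bytes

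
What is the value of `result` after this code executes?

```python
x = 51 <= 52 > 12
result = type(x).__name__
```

x is bool; result = 'bool'

'bool'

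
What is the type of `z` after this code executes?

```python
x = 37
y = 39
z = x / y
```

int / int = float

float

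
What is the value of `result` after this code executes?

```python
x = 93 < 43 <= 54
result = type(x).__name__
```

x is bool; result = 'bool'

'bool'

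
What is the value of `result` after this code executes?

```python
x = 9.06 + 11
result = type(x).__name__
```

x is float; result = 'float'

'float'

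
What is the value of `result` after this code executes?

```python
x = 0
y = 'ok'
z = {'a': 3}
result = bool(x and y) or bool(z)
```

x = 0; y = 'ok'; z = {'a': 3}; result = True

True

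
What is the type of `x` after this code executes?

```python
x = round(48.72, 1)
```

round() with decimal places returns float

float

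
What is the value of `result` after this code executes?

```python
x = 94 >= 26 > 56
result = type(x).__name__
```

x is bool; result = 'bool'

'bool'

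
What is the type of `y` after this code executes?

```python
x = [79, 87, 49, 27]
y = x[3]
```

Indexing list[int] returns int

int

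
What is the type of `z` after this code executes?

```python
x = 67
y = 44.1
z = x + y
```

int + float = float

float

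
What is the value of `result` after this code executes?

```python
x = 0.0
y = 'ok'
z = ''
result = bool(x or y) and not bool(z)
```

x = 0.0; y = 'ok'; z = ''; result = True

True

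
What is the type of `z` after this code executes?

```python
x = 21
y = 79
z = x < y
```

Comparison returns bool

bool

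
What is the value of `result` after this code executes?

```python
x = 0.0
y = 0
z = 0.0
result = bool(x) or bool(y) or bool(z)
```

x = 0.0; y = 0; z = 0.0; result = False

False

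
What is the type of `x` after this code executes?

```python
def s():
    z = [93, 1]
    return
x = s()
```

Bare return returns None

NoneType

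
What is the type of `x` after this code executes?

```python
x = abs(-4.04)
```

abs() of float returns float

float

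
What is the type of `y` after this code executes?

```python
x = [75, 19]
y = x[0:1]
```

Slicing a list returns a list

list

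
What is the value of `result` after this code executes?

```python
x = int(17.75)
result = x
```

x = 17; result = 17

17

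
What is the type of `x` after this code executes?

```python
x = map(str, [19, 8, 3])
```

map() returns a map object

map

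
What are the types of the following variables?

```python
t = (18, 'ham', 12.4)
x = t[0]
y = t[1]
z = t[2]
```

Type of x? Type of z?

tuple[0] is int; tuple[2] is float

int, float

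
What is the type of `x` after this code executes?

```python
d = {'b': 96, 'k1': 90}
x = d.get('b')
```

dict.get() returns value type when found

int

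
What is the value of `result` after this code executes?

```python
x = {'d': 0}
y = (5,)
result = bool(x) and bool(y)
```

x = {'d': 0}; y = (5,); result = True

True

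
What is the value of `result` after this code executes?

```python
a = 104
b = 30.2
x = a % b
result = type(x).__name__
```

a is int; b is float; x is float; result = 'float'

'float'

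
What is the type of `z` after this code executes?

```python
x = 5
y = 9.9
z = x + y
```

int + float = float

float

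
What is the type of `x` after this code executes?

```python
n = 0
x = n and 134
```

'and' returns first falsy value (0 is int)

int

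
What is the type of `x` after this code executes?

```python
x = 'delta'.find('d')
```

str.find() returns int index

int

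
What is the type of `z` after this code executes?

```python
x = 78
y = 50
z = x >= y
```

Comparison returns bool

bool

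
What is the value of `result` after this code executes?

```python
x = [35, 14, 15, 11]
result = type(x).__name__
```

x is list; result = 'list'

'list'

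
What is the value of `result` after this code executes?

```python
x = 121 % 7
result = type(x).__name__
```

x is int; result = 'int'

'int'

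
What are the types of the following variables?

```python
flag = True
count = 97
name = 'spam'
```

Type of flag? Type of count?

flag is assigned the constant True, which has type bool; count is assigned a bare integer (no decimal point), so it is an int

bool, int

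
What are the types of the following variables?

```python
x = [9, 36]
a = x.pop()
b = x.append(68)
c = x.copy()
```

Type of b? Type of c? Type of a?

append() returns None; copy() returns list; pop() returns element

NoneType, list, int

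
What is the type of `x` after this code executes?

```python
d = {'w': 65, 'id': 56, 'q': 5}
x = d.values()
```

.values() returns dict_values view

dict_values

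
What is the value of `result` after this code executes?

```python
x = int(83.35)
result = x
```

x = 83; result = 83

83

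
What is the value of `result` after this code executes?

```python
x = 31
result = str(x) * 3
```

x = 31; result = '313131'

'313131'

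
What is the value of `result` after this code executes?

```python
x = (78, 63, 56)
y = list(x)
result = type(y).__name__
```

x is tuple; y is list; result = 'list'

'list'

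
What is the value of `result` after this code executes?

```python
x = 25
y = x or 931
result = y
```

x = 25; y = 25; result = 25

25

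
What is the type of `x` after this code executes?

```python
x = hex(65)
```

hex() returns str representation

str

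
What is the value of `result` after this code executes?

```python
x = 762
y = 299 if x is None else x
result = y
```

x = 762; y = 762; result = 762

762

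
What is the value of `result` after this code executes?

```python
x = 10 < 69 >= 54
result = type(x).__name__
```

x is bool; result = 'bool'

'bool'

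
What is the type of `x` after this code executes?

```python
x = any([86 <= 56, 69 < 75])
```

any() returns bool

bool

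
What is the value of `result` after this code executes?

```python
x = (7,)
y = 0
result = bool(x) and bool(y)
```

x = (7,); y = 0; result = False

False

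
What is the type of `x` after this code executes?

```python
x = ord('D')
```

ord() returns int (code point)

int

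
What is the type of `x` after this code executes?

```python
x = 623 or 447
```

'or' returns first truthy value (int)

int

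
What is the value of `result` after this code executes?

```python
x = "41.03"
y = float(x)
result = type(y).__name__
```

x is str; y is float; result = 'float'

'float'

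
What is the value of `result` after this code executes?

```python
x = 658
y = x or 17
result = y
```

x = 658; y = 658; result = 658

658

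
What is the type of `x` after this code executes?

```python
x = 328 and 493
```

'and' with truthy values returns last operand (int)

int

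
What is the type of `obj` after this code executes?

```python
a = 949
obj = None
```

None has type NoneType

NoneType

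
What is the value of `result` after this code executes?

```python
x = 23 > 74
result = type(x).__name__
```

x is bool; result = 'bool'

'bool'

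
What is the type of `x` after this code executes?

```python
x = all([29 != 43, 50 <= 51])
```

all() returns bool

bool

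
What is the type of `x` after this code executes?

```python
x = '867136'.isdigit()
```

str.isdigit() returns bool

bool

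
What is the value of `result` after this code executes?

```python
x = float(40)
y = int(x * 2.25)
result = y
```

x = 40.0; y = 90; result = 90

90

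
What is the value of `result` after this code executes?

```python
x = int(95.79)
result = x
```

x = 95; result = 95

95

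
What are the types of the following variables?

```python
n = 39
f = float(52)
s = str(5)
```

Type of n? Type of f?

n is assigned a bare integer (no decimal point), so it is an int; f is assigned the result of calling float(), which returns a float

int, float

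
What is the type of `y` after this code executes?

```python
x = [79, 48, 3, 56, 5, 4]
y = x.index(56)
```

list.index() returns int

int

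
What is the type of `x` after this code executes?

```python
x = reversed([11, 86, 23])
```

reversed() on a list returns list_reverseiterator

list_reverseiterator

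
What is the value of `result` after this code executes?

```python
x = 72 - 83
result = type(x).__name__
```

x is int; result = 'int'

'int'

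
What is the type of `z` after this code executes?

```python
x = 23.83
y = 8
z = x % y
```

float % int = float

float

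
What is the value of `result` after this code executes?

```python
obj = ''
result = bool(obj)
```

obj = ''; result = False

False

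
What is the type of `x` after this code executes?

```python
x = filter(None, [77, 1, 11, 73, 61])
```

filter() returns a filter object

filter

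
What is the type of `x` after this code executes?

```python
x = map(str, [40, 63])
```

map() returns a map object

map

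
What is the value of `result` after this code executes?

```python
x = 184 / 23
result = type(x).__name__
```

x is float; result = 'float'

'float'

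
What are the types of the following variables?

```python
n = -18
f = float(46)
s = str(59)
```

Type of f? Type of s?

f is assigned the result of calling float(), which returns a float; s is assigned the result of calling str(), which returns a str

float, str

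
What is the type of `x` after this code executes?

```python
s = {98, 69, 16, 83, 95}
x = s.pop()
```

Popping from set[int] returns int

int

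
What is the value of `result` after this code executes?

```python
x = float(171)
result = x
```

x = 171.0; result = 171.0

171.0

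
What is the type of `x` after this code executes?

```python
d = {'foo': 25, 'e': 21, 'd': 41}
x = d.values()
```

.values() returns dict_values view

dict_values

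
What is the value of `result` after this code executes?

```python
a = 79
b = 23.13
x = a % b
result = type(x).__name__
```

a is int; b is float; x is float; result = 'float'

'float'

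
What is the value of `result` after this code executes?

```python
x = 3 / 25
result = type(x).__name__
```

x is float; result = 'float'

'float'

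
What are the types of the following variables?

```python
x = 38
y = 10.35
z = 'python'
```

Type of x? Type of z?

x is assigned a bare integer (no decimal point), so it is an int; z is assigned a quoted string literal, so it is a str

int, str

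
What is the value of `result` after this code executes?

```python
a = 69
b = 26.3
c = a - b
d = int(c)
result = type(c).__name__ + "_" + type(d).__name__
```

a is int; b is float; c is float; d is int; result = 'float_int'

'float_int'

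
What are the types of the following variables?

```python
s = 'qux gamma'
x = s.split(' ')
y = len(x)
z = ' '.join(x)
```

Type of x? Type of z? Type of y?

str.split() returns list; str.join() returns str; len() returns int

list, str, int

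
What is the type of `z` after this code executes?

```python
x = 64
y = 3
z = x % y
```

int % int = int

int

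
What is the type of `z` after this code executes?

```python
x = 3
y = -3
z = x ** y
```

int ** negative = float

float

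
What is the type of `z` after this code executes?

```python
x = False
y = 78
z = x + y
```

bool + int = int (bool is subclass of int)

int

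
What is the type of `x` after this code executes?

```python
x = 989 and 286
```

'and' with truthy values returns last operand (int)

int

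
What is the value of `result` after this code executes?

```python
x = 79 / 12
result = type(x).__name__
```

x is float; result = 'float'

'float'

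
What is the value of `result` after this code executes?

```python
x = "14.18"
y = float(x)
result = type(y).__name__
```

x is str; y is float; result = 'float'

'float'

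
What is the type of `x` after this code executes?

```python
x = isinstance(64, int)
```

isinstance() returns bool

bool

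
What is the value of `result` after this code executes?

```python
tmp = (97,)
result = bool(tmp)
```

tmp = (97,); result = True

True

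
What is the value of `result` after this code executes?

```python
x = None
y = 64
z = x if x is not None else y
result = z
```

x = None; y = 64; z = 64; result = 64

64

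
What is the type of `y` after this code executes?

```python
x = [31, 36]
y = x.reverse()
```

list.reverse() returns None

NoneType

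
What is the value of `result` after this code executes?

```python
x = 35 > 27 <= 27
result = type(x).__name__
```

x is bool; result = 'bool'

'bool'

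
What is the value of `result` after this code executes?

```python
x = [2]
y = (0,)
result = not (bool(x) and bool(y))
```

x = [2]; y = (0,); result = False

False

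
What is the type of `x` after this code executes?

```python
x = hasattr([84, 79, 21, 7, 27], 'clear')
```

hasattr() returns bool

bool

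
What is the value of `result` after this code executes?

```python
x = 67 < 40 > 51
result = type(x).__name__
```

x is bool; result = 'bool'

'bool'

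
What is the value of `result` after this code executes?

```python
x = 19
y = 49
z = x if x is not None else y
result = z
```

x = 19; y = 49; z = 19; result = 19

19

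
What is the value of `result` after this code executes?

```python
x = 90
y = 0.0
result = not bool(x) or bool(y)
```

x = 90; y = 0.0; result = False

False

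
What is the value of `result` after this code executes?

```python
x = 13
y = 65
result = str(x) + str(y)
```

x = 13; y = 65; result = '1365'

'1365'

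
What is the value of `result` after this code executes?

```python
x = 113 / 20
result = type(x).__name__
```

x is float; result = 'float'

'float'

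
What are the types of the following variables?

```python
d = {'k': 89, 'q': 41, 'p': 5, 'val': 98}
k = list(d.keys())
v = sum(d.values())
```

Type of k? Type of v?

list() converts to list; sum of ints is int

list, int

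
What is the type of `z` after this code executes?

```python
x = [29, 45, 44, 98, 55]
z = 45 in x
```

'in' operator returns bool

bool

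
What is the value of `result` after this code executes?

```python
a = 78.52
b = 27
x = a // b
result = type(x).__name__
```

a is float; b is int; x is float; result = 'float'

'float'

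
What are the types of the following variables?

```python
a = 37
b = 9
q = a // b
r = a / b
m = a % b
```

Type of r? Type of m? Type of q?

/ returns float; % of ints returns int; // returns int

float, int, int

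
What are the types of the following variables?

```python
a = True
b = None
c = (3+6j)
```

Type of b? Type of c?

b is assigned None, whose type is NoneType; c is assigned (3+6j), an int plus an imaginary literal (j suffix), which evaluates to complex

NoneType, complex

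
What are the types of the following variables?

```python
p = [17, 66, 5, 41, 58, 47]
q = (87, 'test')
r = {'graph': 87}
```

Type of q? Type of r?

q is assigned a tuple (parenthesized, comma-separated values); r is assigned a dict literal ({key: value})

tuple, dict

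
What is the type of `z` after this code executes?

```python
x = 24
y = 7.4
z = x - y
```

int - float = float

float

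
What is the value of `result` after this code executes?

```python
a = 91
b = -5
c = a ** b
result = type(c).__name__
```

a is int; b is int; c is float; result = 'float'

'float'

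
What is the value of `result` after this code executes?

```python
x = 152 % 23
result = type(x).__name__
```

x is int; result = 'int'

'int'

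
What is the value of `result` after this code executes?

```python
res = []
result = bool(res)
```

res = []; result = False

False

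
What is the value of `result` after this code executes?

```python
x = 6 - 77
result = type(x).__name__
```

x is int; result = 'int'

'int'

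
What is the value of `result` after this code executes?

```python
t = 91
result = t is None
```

t = 91; result = False

False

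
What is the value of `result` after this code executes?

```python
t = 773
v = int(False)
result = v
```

t = 773; v = 0; result = 0

0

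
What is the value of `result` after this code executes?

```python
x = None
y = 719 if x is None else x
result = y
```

x = None; y = 719; result = 719

719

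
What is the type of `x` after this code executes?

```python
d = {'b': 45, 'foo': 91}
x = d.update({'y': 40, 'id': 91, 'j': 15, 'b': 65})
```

dict.update() returns None

NoneType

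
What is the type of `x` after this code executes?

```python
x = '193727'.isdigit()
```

str.isdigit() returns bool

bool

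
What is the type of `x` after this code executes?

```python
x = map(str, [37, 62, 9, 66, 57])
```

map() returns a map object

map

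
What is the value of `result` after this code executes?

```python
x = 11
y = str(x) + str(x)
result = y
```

x = 11; y = '1111'; result = '1111'

'1111'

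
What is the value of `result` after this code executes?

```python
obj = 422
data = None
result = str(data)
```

obj = 422; data = None; result = 'None'

'None'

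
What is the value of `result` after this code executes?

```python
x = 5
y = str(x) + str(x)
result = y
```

x = 5; y = '55'; result = '55'

'55'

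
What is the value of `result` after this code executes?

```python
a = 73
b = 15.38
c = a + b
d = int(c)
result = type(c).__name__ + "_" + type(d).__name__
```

a is int; b is float; c is float; d is int; result = 'float_int'

'float_int'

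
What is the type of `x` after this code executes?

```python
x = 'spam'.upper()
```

str.upper() returns str

str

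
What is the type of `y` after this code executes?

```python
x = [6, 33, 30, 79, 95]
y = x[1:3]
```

Slicing a list returns a list

list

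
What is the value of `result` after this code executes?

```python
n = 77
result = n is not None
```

n = 77; result = True

True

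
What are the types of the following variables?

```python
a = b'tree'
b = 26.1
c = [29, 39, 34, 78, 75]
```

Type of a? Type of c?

a is assigned a bytes literal (b'...' prefix); c is assigned a list literal (square brackets)

bytes, list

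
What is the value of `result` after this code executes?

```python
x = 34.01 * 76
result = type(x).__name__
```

x is float; result = 'float'

'float'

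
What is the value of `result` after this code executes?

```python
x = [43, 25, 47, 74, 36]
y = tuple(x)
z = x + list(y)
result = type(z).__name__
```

x is list; y is tuple; z is list; result = 'list'

'list'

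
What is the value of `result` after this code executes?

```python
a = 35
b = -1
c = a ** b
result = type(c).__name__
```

a is int; b is int; c is float; result = 'float'

'float'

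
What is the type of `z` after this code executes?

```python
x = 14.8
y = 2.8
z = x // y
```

float // float = float

float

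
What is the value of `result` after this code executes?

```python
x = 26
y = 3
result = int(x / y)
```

x = 26; y = 3; result = 8

8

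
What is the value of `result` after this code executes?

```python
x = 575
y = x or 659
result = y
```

x = 575; y = 575; result = 575

575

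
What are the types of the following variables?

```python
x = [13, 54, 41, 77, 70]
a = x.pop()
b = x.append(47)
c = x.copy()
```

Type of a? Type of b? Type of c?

pop() returns element; append() returns None; copy() returns list

int, NoneType, list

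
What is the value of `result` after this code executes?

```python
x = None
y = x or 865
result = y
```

x = None; y = 865; result = 865

865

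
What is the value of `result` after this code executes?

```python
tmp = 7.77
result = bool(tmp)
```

tmp = 7.77; result = True

True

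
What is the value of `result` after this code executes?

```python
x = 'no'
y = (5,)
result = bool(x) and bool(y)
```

x = 'no'; y = (5,); result = True

True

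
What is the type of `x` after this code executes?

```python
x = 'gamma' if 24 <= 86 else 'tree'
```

Both branches of conditional are str

str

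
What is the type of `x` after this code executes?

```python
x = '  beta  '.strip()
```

str.strip() returns str

str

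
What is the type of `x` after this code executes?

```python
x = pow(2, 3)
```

pow(int, int) returns int

int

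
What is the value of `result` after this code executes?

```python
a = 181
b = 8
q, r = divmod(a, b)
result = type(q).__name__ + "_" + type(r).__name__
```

a is int; b is int; q is int; r is int; result = 'int_int'

'int_int'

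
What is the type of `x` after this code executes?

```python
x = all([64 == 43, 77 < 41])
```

all() returns bool

bool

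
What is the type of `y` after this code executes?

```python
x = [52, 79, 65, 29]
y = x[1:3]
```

Slicing a list returns a list

list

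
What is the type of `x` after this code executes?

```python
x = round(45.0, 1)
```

round() with decimal places returns float

float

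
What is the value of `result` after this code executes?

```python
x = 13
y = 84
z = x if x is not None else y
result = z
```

x = 13; y = 84; z = 13; result = 13

13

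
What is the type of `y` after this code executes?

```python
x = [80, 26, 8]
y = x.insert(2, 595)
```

list.insert() returns None

NoneType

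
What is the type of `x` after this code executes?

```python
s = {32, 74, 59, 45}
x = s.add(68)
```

set.add() returns None (mutates in place)

NoneType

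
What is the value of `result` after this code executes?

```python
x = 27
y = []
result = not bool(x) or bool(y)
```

x = 27; y = []; result = False

False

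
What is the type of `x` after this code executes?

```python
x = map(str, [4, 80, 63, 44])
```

map() returns a map object

map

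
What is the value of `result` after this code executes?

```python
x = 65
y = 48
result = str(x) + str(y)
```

x = 65; y = 48; result = '6548'

'6548'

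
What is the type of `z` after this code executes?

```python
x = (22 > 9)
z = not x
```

'not' returns bool

bool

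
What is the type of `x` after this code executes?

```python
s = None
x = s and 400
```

'and' returns first falsy value (None)

NoneType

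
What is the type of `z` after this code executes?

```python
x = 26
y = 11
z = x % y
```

int % int = int

int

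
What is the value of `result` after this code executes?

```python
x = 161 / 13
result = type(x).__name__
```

x is float; result = 'float'

'float'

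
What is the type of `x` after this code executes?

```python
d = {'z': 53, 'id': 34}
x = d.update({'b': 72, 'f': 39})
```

dict.update() returns None

NoneType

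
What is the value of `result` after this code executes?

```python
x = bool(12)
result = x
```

x = True; result = True

True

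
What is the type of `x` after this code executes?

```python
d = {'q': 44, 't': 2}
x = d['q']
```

Accessing dict[str, int] with str key returns int

int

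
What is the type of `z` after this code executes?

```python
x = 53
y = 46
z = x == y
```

Equality comparison returns bool

bool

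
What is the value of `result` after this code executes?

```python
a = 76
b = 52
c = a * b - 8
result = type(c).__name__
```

a is int; b is int; c is int; result = 'int'

'int'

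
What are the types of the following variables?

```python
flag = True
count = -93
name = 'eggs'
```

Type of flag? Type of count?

flag is assigned the constant True, which has type bool; count is assigned a bare integer (no decimal point), so it is an int

bool, int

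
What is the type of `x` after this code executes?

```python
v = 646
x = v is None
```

'is' comparison returns bool

bool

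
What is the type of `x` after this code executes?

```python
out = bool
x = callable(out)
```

callable() returns bool

bool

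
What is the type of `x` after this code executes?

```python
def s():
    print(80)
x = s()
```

Function without return returns None

NoneType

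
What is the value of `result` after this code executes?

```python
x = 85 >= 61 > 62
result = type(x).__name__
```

x is bool; result = 'bool'

'bool'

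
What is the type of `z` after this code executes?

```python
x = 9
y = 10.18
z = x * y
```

int * float = float

float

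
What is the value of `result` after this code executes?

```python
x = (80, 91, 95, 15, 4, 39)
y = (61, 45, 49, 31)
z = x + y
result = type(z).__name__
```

x is tuple; y is tuple; z is tuple; result = 'tuple'

'tuple'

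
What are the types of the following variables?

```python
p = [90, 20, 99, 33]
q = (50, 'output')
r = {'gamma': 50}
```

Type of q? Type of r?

q is assigned a tuple (parenthesized, comma-separated values); r is assigned a dict literal ({key: value})

tuple, dict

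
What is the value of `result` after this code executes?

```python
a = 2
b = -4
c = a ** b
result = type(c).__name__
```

a is int; b is int; c is float; result = 'float'

'float'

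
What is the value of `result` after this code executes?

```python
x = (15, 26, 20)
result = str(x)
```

x = (15, 26, 20); result = '(15, 26, 20)'

'(15, 26, 20)'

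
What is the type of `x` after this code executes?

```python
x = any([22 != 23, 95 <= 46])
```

any() returns bool

bool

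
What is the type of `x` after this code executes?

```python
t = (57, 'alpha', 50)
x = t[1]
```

Index 1 of tuple is a str literal

str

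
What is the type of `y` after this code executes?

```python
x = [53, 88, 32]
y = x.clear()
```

list.clear() returns None

NoneType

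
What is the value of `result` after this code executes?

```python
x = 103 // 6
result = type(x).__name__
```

x is int; result = 'int'

'int'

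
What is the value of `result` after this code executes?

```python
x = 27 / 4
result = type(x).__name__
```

x is float; result = 'float'

'float'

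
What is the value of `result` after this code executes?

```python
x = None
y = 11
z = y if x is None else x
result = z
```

x = None; y = 11; z = 11; result = 11

11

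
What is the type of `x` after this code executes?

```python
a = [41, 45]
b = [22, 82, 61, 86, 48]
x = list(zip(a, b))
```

list(zip()) returns a list of tuples

list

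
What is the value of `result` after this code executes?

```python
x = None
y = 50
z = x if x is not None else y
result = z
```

x = None; y = 50; z = 50; result = 50

50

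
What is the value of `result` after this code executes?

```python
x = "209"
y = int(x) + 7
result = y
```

x = '209'; y = 216; result = 216

216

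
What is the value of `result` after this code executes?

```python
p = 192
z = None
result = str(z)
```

p = 192; z = None; result = 'None'

'None'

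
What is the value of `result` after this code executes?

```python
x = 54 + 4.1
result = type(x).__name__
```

x is float; result = 'float'

'float'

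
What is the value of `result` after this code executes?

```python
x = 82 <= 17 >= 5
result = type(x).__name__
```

x is bool; result = 'bool'

'bool'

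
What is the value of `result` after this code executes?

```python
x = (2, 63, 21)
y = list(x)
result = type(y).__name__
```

x is tuple; y is list; result = 'list'

'list'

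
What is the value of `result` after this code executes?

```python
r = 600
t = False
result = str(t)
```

r = 600; t = False; result = 'False'

'False'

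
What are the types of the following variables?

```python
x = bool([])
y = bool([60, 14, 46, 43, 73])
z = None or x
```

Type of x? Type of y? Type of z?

bool() returns bool; bool() returns bool; None or bool returns the bool

bool, bool, bool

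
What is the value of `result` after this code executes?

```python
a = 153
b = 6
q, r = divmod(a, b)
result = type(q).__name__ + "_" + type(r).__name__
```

a is int; b is int; q is int; r is int; result = 'int_int'

'int_int'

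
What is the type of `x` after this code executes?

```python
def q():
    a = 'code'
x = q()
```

Function without return returns None

NoneType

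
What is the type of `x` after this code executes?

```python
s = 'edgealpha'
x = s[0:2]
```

Slicing a str returns str

str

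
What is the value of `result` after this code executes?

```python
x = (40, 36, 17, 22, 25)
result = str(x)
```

x = (40, 36, 17, 22, 25); result = '(40, 36, 17, 22, 25)'

'(40, 36, 17, 22, 25)'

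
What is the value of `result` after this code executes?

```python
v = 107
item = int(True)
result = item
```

v = 107; item = 1; result = 1

1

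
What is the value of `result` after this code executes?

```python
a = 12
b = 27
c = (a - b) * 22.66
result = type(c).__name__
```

a is int; b is int; c is float; result = 'float'

'float'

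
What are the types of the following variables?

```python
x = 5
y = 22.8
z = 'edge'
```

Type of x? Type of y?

x is assigned a bare integer (no decimal point), so it is an int; y is assigned a number with a decimal point, so it is a float

int, float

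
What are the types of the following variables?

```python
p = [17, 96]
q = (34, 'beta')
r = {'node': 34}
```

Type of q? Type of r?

q is assigned a tuple (parenthesized, comma-separated values); r is assigned a dict literal ({key: value})

tuple, dict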